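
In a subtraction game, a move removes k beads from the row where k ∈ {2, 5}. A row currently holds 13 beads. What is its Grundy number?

1

Grundy values for subtraction set {2, 5}:
k:     0  1  2  3  4  5  6  7  8  9 10 11 12 13
g(k):  0  0  1  1  0  2  1  0  0  1  1  0  2  1
So g(13) = 1.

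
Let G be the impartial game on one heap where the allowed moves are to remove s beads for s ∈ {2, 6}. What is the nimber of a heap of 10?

1

Grundy values for subtraction set {2, 6}:
g(0) = mex{} = 0
g(1) = mex{} = 0
g(2) = mex{0} = 1
g(3) = mex{0} = 1
g(4) = mex{1} = 0
g(5) = mex{1} = 0
g(6) = mex{0} = 1
g(7) = mex{0} = 1
g(8) = mex{1} = 0
g(9) = mex{1} = 0
g(10) = mex{0} = 1
So g(10) = 1.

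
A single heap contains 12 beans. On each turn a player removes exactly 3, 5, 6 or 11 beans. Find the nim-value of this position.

1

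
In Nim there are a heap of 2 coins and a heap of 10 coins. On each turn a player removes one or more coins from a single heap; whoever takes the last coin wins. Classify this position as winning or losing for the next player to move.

Winning position

Nim-sum: 2 ⊕ 10 = 8.
The nim-sum is 8 ≠ 0, so this is an N-position: the player to move can win.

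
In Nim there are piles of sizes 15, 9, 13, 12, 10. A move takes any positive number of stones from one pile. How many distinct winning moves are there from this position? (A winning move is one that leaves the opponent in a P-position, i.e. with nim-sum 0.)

Compute the nim-sum pairwise:
15 ^ 9 = 6
6 ^ 13 = 11
11 ^ 12 = 7
7 ^ 10 = 13
The overall nim-sum is X = 13. A pile of size p has a winning move iff p XOR X < p (reduce it to p XOR X).
  15: 15 XOR 13 = 2 < 15 — winning move (to 2).
  9: 9 XOR 13 = 4 < 9 — winning move (to 4).
  13: 13 XOR 13 = 0 < 13 — winning move (to 0).
  12: 12 XOR 13 = 1 < 12 — winning move (to 1).
  10: 10 XOR 13 = 7 < 10 — winning move (to 7).
That gives 5 winning moves.

5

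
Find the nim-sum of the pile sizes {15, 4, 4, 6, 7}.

14

Bitwise XOR of the heap sizes:
  1111  (15)
  0100  (4)
  0100  (4)
  0110  (6)
  0111  (7)
  ----
  1110  (14)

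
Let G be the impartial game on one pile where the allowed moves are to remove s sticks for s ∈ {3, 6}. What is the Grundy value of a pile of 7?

2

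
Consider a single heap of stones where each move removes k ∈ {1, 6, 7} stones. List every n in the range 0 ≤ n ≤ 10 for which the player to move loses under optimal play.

0, 2, 4

Grundy values for subtraction set {1, 6, 7}:
k:     0  1  2  3  4  5  6  7  8  9 10
g(k):  0  1  0  1  0  1  2  3  2  3  2
The P-positions (g = 0) in 0..10 are 0, 2, 4.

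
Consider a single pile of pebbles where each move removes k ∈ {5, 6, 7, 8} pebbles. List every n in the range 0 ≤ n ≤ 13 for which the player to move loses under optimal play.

0, 1, 2, 3, 4, 13

Build the Grundy sequence with g(k) = mex{g(k−s) : s ∈ {5, 6, 7, 8}, s ≤ k}:
k:     0  1  2  3  4  5  6  7  8  9 10 11 12 13
g(k):  0  0  0  0  0  1  1  1  1  1  2  2  2  0
The P-positions (g = 0) in 0..13 are 0, 1, 2, 3, 4, 13.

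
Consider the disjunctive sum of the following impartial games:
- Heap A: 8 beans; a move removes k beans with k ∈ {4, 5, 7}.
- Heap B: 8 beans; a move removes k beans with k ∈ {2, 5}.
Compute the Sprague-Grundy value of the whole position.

2

Build the Grundy sequence for heap A with g(k) = mex{g(k−s) : s ∈ {4, 5, 7}, s ≤ k}:
g(0) = mex{} = 0
g(1) = mex{} = 0
g(2) = mex{} = 0
g(3) = mex{} = 0
g(4) = mex{0} = 1
g(5) = mex{0} = 1
g(6) = mex{0} = 1
g(7) = mex{0} = 1
g(8) = mex{0,1} = 2
So g(8) = 2.
For heap B, compute g(0), g(1), … with moves {2, 5}:
k:     0  1  2  3  4  5  6  7  8
g(k):  0  0  1  1  0  2  1  0  0
So g(8) = 0.
By the Sprague-Grundy theorem, the Grundy value of a sum of independent games is the XOR of the component values.
Combined value = 2 ⊕ 0 = 2.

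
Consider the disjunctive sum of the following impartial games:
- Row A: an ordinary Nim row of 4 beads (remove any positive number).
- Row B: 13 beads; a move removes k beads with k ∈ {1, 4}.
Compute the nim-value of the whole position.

Row A is a plain Nim row of size 4, so its Grundy value is 4.
For row B, compute g(0), g(1), … with moves {1, 4}:
g(0) = mex{} = 0
g(1) = mex{0} = 1
g(2) = mex{1} = 0
g(3) = mex{0} = 1
g(4) = mex{0,1} = 2
g(5) = mex{1,2} = 0
g(6) = mex{0} = 1
g(7) = mex{1} = 0
g(8) = mex{0,2} = 1
g(9) = mex{0,1} = 2
g(10) = mex{1,2} = 0
g(11) = mex{0} = 1
g(12) = mex{1} = 0
g(13) = mex{0,2} = 1
So g(13) = 1.
By the Sprague-Grundy theorem, the Grundy value of a sum of independent games is the XOR of the component values.
Combined value = 4 XOR 1 = 5.

5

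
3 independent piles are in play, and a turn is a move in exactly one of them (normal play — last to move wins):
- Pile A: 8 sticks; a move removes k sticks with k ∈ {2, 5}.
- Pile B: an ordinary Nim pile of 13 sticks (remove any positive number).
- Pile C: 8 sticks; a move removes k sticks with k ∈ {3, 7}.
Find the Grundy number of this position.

Build the Grundy sequence for pile A with g(k) = mex{g(k−s) : s ∈ {2, 5}, s ≤ k}:
k:     0  1  2  3  4  5  6  7  8
g(k):  0  0  1  1  0  2  1  0  0
So g(8) = 0.
Pile B is a plain Nim pile of size 13, so its Grundy value is 13.
Build the Grundy sequence for pile C with g(k) = mex{g(k−s) : s ∈ {3, 7}, s ≤ k}:
g(0) = mex{} = 0
g(1) = mex{} = 0
g(2) = mex{} = 0
g(3) = mex{0} = 1
g(4) = mex{0} = 1
g(5) = mex{0} = 1
g(6) = mex{1} = 0
g(7) = mex{0,1} = 2
g(8) = mex{0,1} = 2
So g(8) = 2.
By the Sprague-Grundy theorem, the Grundy value of a sum of independent games is the XOR of the component values.
Combined value = 0 ⊕ 13 ⊕ 2 = 15.

15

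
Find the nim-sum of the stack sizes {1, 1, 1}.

1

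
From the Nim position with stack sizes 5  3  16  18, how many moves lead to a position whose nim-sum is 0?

1

Nim-sum: 5 ⊕ 3 ⊕ 16 ⊕ 18 = 4.
The overall nim-sum is X = 4. A stack of size p has a winning move iff p XOR X < p (reduce it to p XOR X).
  5: 5 XOR 4 = 1 < 5 — winning move (to 1).
  3: 3 XOR 4 = 7 ≥ 3 — no move.
  16: 16 XOR 4 = 20 ≥ 16 — no move.
  18: 18 XOR 4 = 22 ≥ 18 — no move.
That gives 1 winning move.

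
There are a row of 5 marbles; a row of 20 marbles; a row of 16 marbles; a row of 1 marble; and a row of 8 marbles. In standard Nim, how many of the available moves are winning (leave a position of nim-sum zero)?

1

Nim-sum: 5 ^ 20 ^ 16 ^ 1 ^ 8 = 8.
The overall nim-sum is X = 8. A row of size p has a winning move iff p XOR X < p (reduce it to p XOR X).
  5: 5 XOR 8 = 13 ≥ 5 — no move.
  20: 20 XOR 8 = 28 ≥ 20 — no move.
  16: 16 XOR 8 = 24 ≥ 16 — no move.
  1: 1 XOR 8 = 9 ≥ 1 — no move.
  8: 8 XOR 8 = 0 < 8 — winning move (to 0).
That gives 1 winning move.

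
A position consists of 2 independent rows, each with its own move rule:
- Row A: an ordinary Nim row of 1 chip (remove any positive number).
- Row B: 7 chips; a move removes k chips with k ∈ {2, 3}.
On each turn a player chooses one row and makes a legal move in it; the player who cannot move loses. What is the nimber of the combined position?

Row A is a plain Nim row of size 1, so its Grundy value is 1.
For row B, compute g(0), g(1), … with moves {2, 3}:
g(0) = mex{} = 0
g(1) = mex{} = 0
g(2) = mex{0} = 1
g(3) = mex{0} = 1
g(4) = mex{0,1} = 2
g(5) = mex{1} = 0
g(6) = mex{1,2} = 0
g(7) = mex{0,2} = 1
So g(7) = 1.
The value of a disjunctive sum is the nim-sum of the parts.
Combined value = 1 ⊕ 1 = 0.

0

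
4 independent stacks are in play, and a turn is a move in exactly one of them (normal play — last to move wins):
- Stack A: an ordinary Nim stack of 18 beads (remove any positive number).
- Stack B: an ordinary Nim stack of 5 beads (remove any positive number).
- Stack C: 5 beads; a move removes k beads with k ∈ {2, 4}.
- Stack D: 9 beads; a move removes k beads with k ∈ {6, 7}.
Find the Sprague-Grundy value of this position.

Stack A is a plain Nim stack of size 18, so its Grundy value is 18.
Stack B is a plain Nim stack of size 5, so its Grundy value is 5.
Grundy values for stack C (subtraction set {2, 4}):
g(0) = mex{} = 0
g(1) = mex{} = 0
g(2) = mex{0} = 1
g(3) = mex{0} = 1
g(4) = mex{0,1} = 2
g(5) = mex{0,1} = 2
So g(5) = 2.
Build the Grundy sequence for stack D with g(k) = mex{g(k−s) : s ∈ {6, 7}, s ≤ k}:
k:     0  1  2  3  4  5  6  7  8  9
g(k):  0  0  0  0  0  0  1  1  1  1
So g(9) = 1.
By the Sprague-Grundy theorem, the Grundy value of a sum of independent games is the XOR of the component values.
Combined value = 18 XOR 5 XOR 2 XOR 1 = 20.

20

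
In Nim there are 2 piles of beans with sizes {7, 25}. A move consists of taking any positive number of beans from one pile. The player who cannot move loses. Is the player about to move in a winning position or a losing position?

Winning position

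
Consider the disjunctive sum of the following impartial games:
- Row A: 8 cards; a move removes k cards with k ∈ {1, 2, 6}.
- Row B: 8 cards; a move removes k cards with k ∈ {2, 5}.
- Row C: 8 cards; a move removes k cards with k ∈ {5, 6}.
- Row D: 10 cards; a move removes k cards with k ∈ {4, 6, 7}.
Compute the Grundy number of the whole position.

Build the Grundy sequence for row A with g(k) = mex{g(k−s) : s ∈ {1, 2, 6}, s ≤ k}:
g(0) = mex{} = 0
g(1) = mex{0} = 1
g(2) = mex{0,1} = 2
g(3) = mex{1,2} = 0
g(4) = mex{0,2} = 1
g(5) = mex{0,1} = 2
g(6) = mex{0,1,2} = 3
g(7) = mex{1,2,3} = 0
g(8) = mex{0,2,3} = 1
So g(8) = 1.
For row B, compute g(0), g(1), … with moves {2, 5}:
k:     0  1  2  3  4  5  6  7  8
g(k):  0  0  1  1  0  2  1  0  0
So g(8) = 0.
Grundy values for row C (subtraction set {5, 6}):
g(0) = mex{} = 0
g(1) = mex{} = 0
g(2) = mex{} = 0
g(3) = mex{} = 0
g(4) = mex{} = 0
g(5) = mex{0} = 1
g(6) = mex{0} = 1
g(7) = mex{0} = 1
g(8) = mex{0} = 1
So g(8) = 1.
For row D, compute g(0), g(1), … with moves {4, 6, 7}:
g(0) = mex{} = 0
g(1) = mex{} = 0
g(2) = mex{} = 0
g(3) = mex{} = 0
g(4) = mex{0} = 1
g(5) = mex{0} = 1
g(6) = mex{0} = 1
g(7) = mex{0} = 1
g(8) = mex{0,1} = 2
g(9) = mex{0,1} = 2
g(10) = mex{0,1} = 2
So g(10) = 2.
The value of a disjunctive sum is the nim-sum of the parts.
Combined value = 1 ⊕ 0 ⊕ 1 ⊕ 2 = 2.

2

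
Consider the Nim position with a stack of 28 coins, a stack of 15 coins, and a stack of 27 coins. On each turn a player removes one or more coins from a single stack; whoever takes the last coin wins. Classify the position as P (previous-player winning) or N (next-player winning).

N-position

In binary:
  11100  (28)
  01111  (15)
  11011  (27)
  -----
  01000  (8)
The nim-sum is 8 ≠ 0, so this is an N-position: the player to move can win.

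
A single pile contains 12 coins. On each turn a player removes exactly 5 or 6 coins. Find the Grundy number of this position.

0

Grundy values for subtraction set {5, 6}:
k:     0  1  2  3  4  5  6  7  8  9 10 11 12
g(k):  0  0  0  0  0  1  1  1  1  1  2  0  0
So g(12) = 0.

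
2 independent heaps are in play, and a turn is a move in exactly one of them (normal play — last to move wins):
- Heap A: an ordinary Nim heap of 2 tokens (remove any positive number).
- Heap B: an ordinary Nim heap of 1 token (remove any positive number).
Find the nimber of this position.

Heap A is a plain Nim heap of size 2, so its Grundy value is 2.
Heap B is a plain Nim heap of size 1, so its Grundy value is 1.
By the Sprague-Grundy theorem, the Grundy value of a sum of independent games is the XOR of the component values.
Combined value = 2 ⊕ 1 = 3.

3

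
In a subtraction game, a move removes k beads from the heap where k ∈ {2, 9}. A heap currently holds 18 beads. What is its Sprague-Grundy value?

Grundy values for subtraction set {2, 9}:
k:     0  1  2  3  4  5  6  7  8  9 10 11 12 13 14 15 16 17 18
g(k):  0  0  1  1  0  0  1  1  0  2  1  0  0  1  1  0  0  1  1
So g(18) = 1.

1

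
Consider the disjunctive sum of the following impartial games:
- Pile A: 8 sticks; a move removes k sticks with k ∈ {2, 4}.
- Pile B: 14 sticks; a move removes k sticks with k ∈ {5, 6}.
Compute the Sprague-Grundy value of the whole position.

For pile A, compute g(0), g(1), … with moves {2, 4}:
k:     0  1  2  3  4  5  6  7  8
g(k):  0  0  1  1  2  2  0  0  1
So g(8) = 1.
Grundy values for pile B (subtraction set {5, 6}):
k:     0  1  2  3  4  5  6  7  8  9 10 11 12 13 14
g(k):  0  0  0  0  0  1  1  1  1  1  2  0  0  0  0
So g(14) = 0.
The value of a disjunctive sum is the nim-sum of the parts.
Combined value = 1 XOR 0 = 1.

1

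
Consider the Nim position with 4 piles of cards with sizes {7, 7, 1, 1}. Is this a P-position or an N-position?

P-position

Compute the nim-sum pairwise:
7 ^ 7 = 0
0 ^ 1 = 1
1 ^ 1 = 0
The nim-sum is 0, so this is a P-position: the player to move is in a losing position under optimal play.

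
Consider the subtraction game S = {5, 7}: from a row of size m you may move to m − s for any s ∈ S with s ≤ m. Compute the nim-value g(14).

Grundy values for subtraction set {5, 7}:
g(0) = mex{} = 0
g(1) = mex{} = 0
g(2) = mex{} = 0
g(3) = mex{} = 0
g(4) = mex{} = 0
g(5) = mex{0} = 1
g(6) = mex{0} = 1
g(7) = mex{0} = 1
g(8) = mex{0} = 1
g(9) = mex{0} = 1
g(10) = mex{0,1} = 2
g(11) = mex{0,1} = 2
g(12) = mex{1} = 0
g(13) = mex{1} = 0
g(14) = mex{1} = 0
So g(14) = 0.

0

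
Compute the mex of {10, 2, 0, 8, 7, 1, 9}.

3

The values 0, 1, 2 are all present; 3 is the first non-negative integer missing from the set.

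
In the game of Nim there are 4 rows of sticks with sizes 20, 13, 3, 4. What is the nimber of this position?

Write each in binary and XOR column by column:
  10100  (20)
  01101  (13)
  00011  (3)
  00100  (4)
  -----
  11110  (30)

30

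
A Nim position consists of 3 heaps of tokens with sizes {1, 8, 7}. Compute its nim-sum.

14

Nim-sum: 1 ^ 8 ^ 7 = 14.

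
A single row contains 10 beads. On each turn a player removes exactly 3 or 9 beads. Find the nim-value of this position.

1

Build the Grundy sequence with g(k) = mex{g(k−s) : s ∈ {3, 9}, s ≤ k}:
k:     0  1  2  3  4  5  6  7  8  9 10
g(k):  0  0  0  1  1  1  0  0  0  1  1
So g(10) = 1.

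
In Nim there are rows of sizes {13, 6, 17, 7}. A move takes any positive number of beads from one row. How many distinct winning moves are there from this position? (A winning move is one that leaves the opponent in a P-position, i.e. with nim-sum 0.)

1

Nim-sum: 13 ⊕ 6 ⊕ 17 ⊕ 7 = 29.
The overall nim-sum is X = 29. A row of size p has a winning move iff p XOR X < p (reduce it to p XOR X).
  13: 13 XOR 29 = 16 ≥ 13 — no move.
  6: 6 XOR 29 = 27 ≥ 6 — no move.
  17: 17 XOR 29 = 12 < 17 — winning move (to 12).
  7: 7 XOR 29 = 26 ≥ 7 — no move.
That gives 1 winning move.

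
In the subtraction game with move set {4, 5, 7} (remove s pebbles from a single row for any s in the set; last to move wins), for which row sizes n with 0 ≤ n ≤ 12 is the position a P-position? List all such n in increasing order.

Grundy values for subtraction set {4, 5, 7}:
k:     0  1  2  3  4  5  6  7  8  9 10 11 12
g(k):  0  0  0  0  1  1  1  1  2  2  2  0  0
The P-positions (g = 0) in 0..12 are 0, 1, 2, 3, 11, 12.

0, 1, 2, 3, 11, 12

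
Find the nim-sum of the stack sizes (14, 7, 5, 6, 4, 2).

12

Nim-sum: 14 ⊕ 7 ⊕ 5 ⊕ 6 ⊕ 4 ⊕ 2 = 12.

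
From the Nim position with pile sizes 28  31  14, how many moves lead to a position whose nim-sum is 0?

3

Write each in binary and XOR column by column:
  11100  (28)
  11111  (31)
  01110  (14)
  -----
  01101  (13)
The overall nim-sum is X = 13. A pile of size p has a winning move iff p XOR X < p (reduce it to p XOR X).
  28: 28 XOR 13 = 17 < 28 — winning move (to 17).
  31: 31 XOR 13 = 18 < 31 — winning move (to 18).
  14: 14 XOR 13 = 3 < 14 — winning move (to 3).
That gives 3 winning moves.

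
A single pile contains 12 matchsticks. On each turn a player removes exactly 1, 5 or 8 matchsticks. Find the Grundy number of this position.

Build the Grundy sequence with g(k) = mex{g(k−s) : s ∈ {1, 5, 8}, s ≤ k}:
g(0) = mex{} = 0
g(1) = mex{0} = 1
g(2) = mex{1} = 0
g(3) = mex{0} = 1
g(4) = mex{1} = 0
g(5) = mex{0} = 1
g(6) = mex{1} = 0
g(7) = mex{0} = 1
g(8) = mex{0,1} = 2
g(9) = mex{0,1,2} = 3
g(10) = mex{0,1,3} = 2
g(11) = mex{0,1,2} = 3
g(12) = mex{0,1,3} = 2
So g(12) = 2.

2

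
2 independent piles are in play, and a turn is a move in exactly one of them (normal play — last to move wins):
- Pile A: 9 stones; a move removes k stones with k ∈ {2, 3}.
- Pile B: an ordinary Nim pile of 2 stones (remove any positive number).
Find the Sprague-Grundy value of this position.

0

For pile A, compute g(0), g(1), … with moves {2, 3}:
k:     0  1  2  3  4  5  6  7  8  9
g(k):  0  0  1  1  2  0  0  1  1  2
So g(9) = 2.
Pile B is a plain Nim pile of size 2, so its Grundy value is 2.
By the Sprague-Grundy theorem, the Grundy value of a sum of independent games is the XOR of the component values.
Combined value = 2 ⊕ 2 = 0.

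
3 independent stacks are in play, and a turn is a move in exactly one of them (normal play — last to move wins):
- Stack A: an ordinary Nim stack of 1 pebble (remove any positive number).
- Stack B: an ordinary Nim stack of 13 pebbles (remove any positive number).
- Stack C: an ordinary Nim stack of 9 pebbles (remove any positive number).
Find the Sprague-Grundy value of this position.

Stack A is a plain Nim stack of size 1, so its Grundy value is 1.
Stack B is a plain Nim stack of size 13, so its Grundy value is 13.
Stack C is a plain Nim stack of size 9, so its Grundy value is 9.
By the Sprague-Grundy theorem, the Grundy value of a sum of independent games is the XOR of the component values.
Combined value = 1 XOR 13 XOR 9 = 5.

5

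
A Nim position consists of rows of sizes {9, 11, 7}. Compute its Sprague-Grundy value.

5

Nim-sum: 9 XOR 11 XOR 7 = 5.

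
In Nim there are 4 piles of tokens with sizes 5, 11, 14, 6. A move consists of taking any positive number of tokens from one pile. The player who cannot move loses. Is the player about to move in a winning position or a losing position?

Compute the nim-sum pairwise:
5 ^ 11 = 14
14 ^ 14 = 0
0 ^ 6 = 6
The nim-sum is 6 ≠ 0, so this is an N-position: the player to move can win.

Winning position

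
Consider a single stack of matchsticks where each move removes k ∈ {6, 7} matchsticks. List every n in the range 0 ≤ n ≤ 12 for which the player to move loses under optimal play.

0, 1, 2, 3, 4, 5

Build the Grundy sequence with g(k) = mex{g(k−s) : s ∈ {6, 7}, s ≤ k}:
g(0) = mex{} = 0
g(1) = mex{} = 0
g(2) = mex{} = 0
g(3) = mex{} = 0
g(4) = mex{} = 0
g(5) = mex{} = 0
g(6) = mex{0} = 1
g(7) = mex{0} = 1
g(8) = mex{0} = 1
g(9) = mex{0} = 1
g(10) = mex{0} = 1
g(11) = mex{0} = 1
g(12) = mex{0,1} = 2
The P-positions (g = 0) in 0..12 are 0, 1, 2, 3, 4, 5.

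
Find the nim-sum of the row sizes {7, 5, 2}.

0

Nim-sum: 7 ⊕ 5 ⊕ 2 = 0.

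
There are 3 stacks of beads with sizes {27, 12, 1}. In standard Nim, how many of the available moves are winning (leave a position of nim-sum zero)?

1

Nim-sum: 27 XOR 12 XOR 1 = 22.
The overall nim-sum is X = 22. A stack of size p has a winning move iff p XOR X < p (reduce it to p XOR X).
  27: 27 XOR 22 = 13 < 27 — winning move (to 13).
  12: 12 XOR 22 = 26 ≥ 12 — no move.
  1: 1 XOR 22 = 23 ≥ 1 — no move.
That gives 1 winning move.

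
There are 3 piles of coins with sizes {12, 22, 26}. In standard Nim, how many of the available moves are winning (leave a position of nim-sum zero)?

0

Compute the nim-sum pairwise:
12 XOR 22 = 26
26 XOR 26 = 0
The nim-sum is already 0, so every move leaves a nonzero nim-sum — there are no winning moves.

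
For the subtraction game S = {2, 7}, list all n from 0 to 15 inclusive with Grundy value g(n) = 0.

Build the Grundy sequence with g(k) = mex{g(k−s) : s ∈ {2, 7}, s ≤ k}:
k:     0  1  2  3  4  5  6  7  8  9 10 11 12 13 14 15
g(k):  0  0  1  1  0  0  1  1  2  0  0  1  1  0  0  1
The P-positions (g = 0) in 0..15 are 0, 1, 4, 5, 9, 10, 13, 14.

0, 1, 4, 5, 9, 10, 13, 14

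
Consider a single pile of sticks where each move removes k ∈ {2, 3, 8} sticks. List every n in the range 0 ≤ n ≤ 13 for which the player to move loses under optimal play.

0, 1, 5, 6, 10, 11

Grundy values for subtraction set {2, 3, 8}:
k:     0  1  2  3  4  5  6  7  8  9 10 11 12 13
g(k):  0  0  1  1  2  0  0  1  1  2  0  0  1  1
The P-positions (g = 0) in 0..13 are 0, 1, 5, 6, 10, 11.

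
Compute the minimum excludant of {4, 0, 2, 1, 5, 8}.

3

The values 0, 1, 2 are all present; 3 is the first non-negative integer missing from the set.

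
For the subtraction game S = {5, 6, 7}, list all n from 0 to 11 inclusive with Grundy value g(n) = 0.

Compute g(0), g(1), … for moves {5, 6, 7}:
g(0) = mex{} = 0
g(1) = mex{} = 0
g(2) = mex{} = 0
g(3) = mex{} = 0
g(4) = mex{} = 0
g(5) = mex{0} = 1
g(6) = mex{0} = 1
g(7) = mex{0} = 1
g(8) = mex{0} = 1
g(9) = mex{0} = 1
g(10) = mex{0,1} = 2
g(11) = mex{0,1} = 2
The P-positions (g = 0) in 0..11 are 0, 1, 2, 3, 4.

0, 1, 2, 3, 4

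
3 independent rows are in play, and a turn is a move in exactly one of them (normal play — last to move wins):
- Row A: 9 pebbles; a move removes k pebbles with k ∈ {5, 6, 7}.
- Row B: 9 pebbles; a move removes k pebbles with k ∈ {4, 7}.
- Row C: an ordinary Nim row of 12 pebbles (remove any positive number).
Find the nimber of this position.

For row A, compute g(0), g(1), … with moves {5, 6, 7}:
k:     0  1  2  3  4  5  6  7  8  9
g(k):  0  0  0  0  0  1  1  1  1  1
So g(9) = 1.
Build the Grundy sequence for row B with g(k) = mex{g(k−s) : s ∈ {4, 7}, s ≤ k}:
g(0) = mex{} = 0
g(1) = mex{} = 0
g(2) = mex{} = 0
g(3) = mex{} = 0
g(4) = mex{0} = 1
g(5) = mex{0} = 1
g(6) = mex{0} = 1
g(7) = mex{0} = 1
g(8) = mex{0,1} = 2
g(9) = mex{0,1} = 2
So g(9) = 2.
Row C is a plain Nim row of size 12, so its Grundy value is 12.
The value of a disjunctive sum is the nim-sum of the parts.
Combined value = 1 ⊕ 2 ⊕ 12 = 15.

15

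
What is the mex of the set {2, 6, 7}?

0

0 is not in the set, so the mex is 0.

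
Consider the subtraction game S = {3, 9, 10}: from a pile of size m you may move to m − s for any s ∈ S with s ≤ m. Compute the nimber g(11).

1

Build the Grundy sequence with g(k) = mex{g(k−s) : s ∈ {3, 9, 10}, s ≤ k}:
g(0) = mex{} = 0
g(1) = mex{} = 0
g(2) = mex{} = 0
g(3) = mex{0} = 1
g(4) = mex{0} = 1
g(5) = mex{0} = 1
g(6) = mex{1} = 0
g(7) = mex{1} = 0
g(8) = mex{1} = 0
g(9) = mex{0} = 1
g(10) = mex{0} = 1
g(11) = mex{0} = 1
So g(11) = 1.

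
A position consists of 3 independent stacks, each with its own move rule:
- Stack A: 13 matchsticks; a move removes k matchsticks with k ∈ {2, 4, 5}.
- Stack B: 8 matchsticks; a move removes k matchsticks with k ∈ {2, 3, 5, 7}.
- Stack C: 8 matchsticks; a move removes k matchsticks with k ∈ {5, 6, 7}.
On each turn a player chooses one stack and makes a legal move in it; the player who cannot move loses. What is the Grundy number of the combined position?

6

Build the Grundy sequence for stack A with g(k) = mex{g(k−s) : s ∈ {2, 4, 5}, s ≤ k}:
g(0) = mex{} = 0
g(1) = mex{} = 0
g(2) = mex{0} = 1
g(3) = mex{0} = 1
g(4) = mex{0,1} = 2
g(5) = mex{0,1} = 2
g(6) = mex{0,1,2} = 3
g(7) = mex{1,2} = 0
g(8) = mex{1,2,3} = 0
g(9) = mex{0,2} = 1
g(10) = mex{0,2,3} = 1
g(11) = mex{0,1,3} = 2
g(12) = mex{0,1} = 2
g(13) = mex{0,1,2} = 3
So g(13) = 3.
Build the Grundy sequence for stack B with g(k) = mex{g(k−s) : s ∈ {2, 3, 5, 7}, s ≤ k}:
g(0) = mex{} = 0
g(1) = mex{} = 0
g(2) = mex{0} = 1
g(3) = mex{0} = 1
g(4) = mex{0,1} = 2
g(5) = mex{0,1} = 2
g(6) = mex{0,1,2} = 3
g(7) = mex{0,1,2} = 3
g(8) = mex{0,1,2,3} = 4
So g(8) = 4.
Grundy values for stack C (subtraction set {5, 6, 7}):
k:     0  1  2  3  4  5  6  7  8
g(k):  0  0  0  0  0  1  1  1  1
So g(8) = 1.
The value of a disjunctive sum is the nim-sum of the parts.
Combined value = 3 XOR 4 XOR 1 = 6.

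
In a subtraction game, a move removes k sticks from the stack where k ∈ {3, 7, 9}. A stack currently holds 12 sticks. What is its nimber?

Build the Grundy sequence with g(k) = mex{g(k−s) : s ∈ {3, 7, 9}, s ≤ k}:
g(0) = mex{} = 0
g(1) = mex{} = 0
g(2) = mex{} = 0
g(3) = mex{0} = 1
g(4) = mex{0} = 1
g(5) = mex{0} = 1
g(6) = mex{1} = 0
g(7) = mex{0,1} = 2
g(8) = mex{0,1} = 2
g(9) = mex{0} = 1
g(10) = mex{0,1,2} = 3
g(11) = mex{0,1,2} = 3
g(12) = mex{1} = 0
So g(12) = 0.

0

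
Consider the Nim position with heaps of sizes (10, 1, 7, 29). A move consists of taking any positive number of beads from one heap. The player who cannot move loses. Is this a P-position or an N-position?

N-position

Nim-sum: 10 ⊕ 1 ⊕ 7 ⊕ 29 = 17.
The nim-sum is 17 ≠ 0, so this is an N-position: the player to move can win.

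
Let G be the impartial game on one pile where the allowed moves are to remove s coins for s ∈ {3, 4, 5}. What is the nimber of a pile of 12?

Build the Grundy sequence with g(k) = mex{g(k−s) : s ∈ {3, 4, 5}, s ≤ k}:
k:     0  1  2  3  4  5  6  7  8  9 10 11 12
g(k):  0  0  0  1  1  1  2  2  0  0  0  1  1
So g(12) = 1.

1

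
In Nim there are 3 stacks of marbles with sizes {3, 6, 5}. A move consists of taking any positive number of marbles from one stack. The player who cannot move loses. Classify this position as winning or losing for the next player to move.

Losing position

In binary:
  011  (3)
  110  (6)
  101  (5)
  ---
  000  (0)
The nim-sum is 0, so this is a P-position: the player to move is in a losing position under optimal play.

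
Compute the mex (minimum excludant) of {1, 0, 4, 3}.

The values 0, 1 are all present; 2 is the first non-negative integer missing from the set.

2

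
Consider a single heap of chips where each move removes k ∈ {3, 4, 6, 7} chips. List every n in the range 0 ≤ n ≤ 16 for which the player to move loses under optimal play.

Grundy values for subtraction set {3, 4, 6, 7}:
k:     0  1  2  3  4  5  6  7  8  9 10 11 12 13 14 15 16
g(k):  0  0  0  1  1  1  2  2  2  3  0  0  0  1  1  1  2
The P-positions (g = 0) in 0..16 are 0, 1, 2, 10, 11, 12.

0, 1, 2, 10, 11, 12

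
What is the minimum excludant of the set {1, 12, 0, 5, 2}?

The values 0, 1, 2 are all present; 3 is the first non-negative integer missing from the set.

3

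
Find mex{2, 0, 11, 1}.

The values 0, 1, 2 are all present; 3 is the first non-negative integer missing from the set.

3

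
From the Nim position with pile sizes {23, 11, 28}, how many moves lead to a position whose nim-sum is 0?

0

In binary:
  10111  (23)
  01011  (11)
  11100  (28)
  -----
  00000  (0)
The nim-sum is already 0, so every move leaves a nonzero nim-sum — there are no winning moves.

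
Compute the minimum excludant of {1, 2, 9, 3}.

0

0 is not in the set, so the mex is 0.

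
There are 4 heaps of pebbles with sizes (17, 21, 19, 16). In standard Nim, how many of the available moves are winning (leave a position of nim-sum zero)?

1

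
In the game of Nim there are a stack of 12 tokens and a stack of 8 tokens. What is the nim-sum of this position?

Nim-sum: 12 ^ 8 = 4.

4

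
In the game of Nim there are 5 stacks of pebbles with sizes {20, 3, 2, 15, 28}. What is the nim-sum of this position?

Compute the nim-sum pairwise:
20 ⊕ 3 = 23
23 ⊕ 2 = 21
21 ⊕ 15 = 26
26 ⊕ 28 = 6

6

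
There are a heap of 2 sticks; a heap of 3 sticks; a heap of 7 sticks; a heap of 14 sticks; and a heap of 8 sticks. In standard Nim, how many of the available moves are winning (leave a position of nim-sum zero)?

0

Nim-sum: 2 ^ 3 ^ 7 ^ 14 ^ 8 = 0.
The nim-sum is already 0, so every move leaves a nonzero nim-sum — there are no winning moves.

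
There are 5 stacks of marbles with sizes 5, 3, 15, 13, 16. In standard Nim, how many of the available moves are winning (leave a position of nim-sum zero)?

Nim-sum: 5 ⊕ 3 ⊕ 15 ⊕ 13 ⊕ 16 = 20.
The overall nim-sum is X = 20. A stack of size p has a winning move iff p XOR X < p (reduce it to p XOR X).
  5: 5 XOR 20 = 17 ≥ 5 — no move.
  3: 3 XOR 20 = 23 ≥ 3 — no move.
  15: 15 XOR 20 = 27 ≥ 15 — no move.
  13: 13 XOR 20 = 25 ≥ 13 — no move.
  16: 16 XOR 20 = 4 < 16 — winning move (to 4).
That gives 1 winning move.

1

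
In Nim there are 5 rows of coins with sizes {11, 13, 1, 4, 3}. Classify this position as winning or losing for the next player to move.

Compute the nim-sum pairwise:
11 XOR 13 = 6
6 XOR 1 = 7
7 XOR 4 = 3
3 XOR 3 = 0
The nim-sum is 0, so this is a P-position: the player to move is in a losing position under optimal play.

Losing position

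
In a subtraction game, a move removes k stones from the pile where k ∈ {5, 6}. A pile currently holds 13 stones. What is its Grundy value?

0

Grundy values for subtraction set {5, 6}:
g(0) = mex{} = 0
g(1) = mex{} = 0
g(2) = mex{} = 0
g(3) = mex{} = 0
g(4) = mex{} = 0
g(5) = mex{0} = 1
g(6) = mex{0} = 1
g(7) = mex{0} = 1
g(8) = mex{0} = 1
g(9) = mex{0} = 1
g(10) = mex{0,1} = 2
g(11) = mex{1} = 0
g(12) = mex{1} = 0
g(13) = mex{1} = 0
So g(13) = 0.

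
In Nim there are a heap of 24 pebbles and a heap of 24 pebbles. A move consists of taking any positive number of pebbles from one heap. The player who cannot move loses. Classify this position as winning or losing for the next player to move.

Losing position

Write each in binary and XOR column by column:
  11000  (24)
  11000  (24)
  -----
  00000  (0)
The nim-sum is 0, so this is a P-position: the player to move is in a losing position under optimal play.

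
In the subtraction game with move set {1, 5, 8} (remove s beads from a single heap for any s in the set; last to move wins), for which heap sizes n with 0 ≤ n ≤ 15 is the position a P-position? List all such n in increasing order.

Build the Grundy sequence with g(k) = mex{g(k−s) : s ∈ {1, 5, 8}, s ≤ k}:
k:     0  1  2  3  4  5  6  7  8  9 10 11 12 13 14 15
g(k):  0  1  0  1  0  1  0  1  2  3  2  3  2  0  1  0
The P-positions (g = 0) in 0..15 are 0, 2, 4, 6, 13, 15.

0, 2, 4, 6, 13, 15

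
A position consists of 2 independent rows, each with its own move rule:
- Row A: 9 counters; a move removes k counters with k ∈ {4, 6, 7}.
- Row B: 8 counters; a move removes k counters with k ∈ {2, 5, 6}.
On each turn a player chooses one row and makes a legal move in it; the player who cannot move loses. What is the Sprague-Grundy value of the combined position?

For row A, compute g(0), g(1), … with moves {4, 6, 7}:
k:     0  1  2  3  4  5  6  7  8  9
g(k):  0  0  0  0  1  1  1  1  2  2
So g(9) = 2.
Grundy values for row B (subtraction set {2, 5, 6}):
k:     0  1  2  3  4  5  6  7  8
g(k):  0  0  1  1  0  2  1  3  0
So g(8) = 0.
The value of a disjunctive sum is the nim-sum of the parts.
Combined value = 2 ⊕ 0 = 2.

2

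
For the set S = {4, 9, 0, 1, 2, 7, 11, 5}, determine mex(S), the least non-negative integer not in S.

The values 0, 1, 2 are all present; 3 is the first non-negative integer missing from the set.

3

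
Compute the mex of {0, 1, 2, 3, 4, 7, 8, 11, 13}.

The values 0, 1, 2, 3, 4 are all present; 5 is the first non-negative integer missing from the set.

5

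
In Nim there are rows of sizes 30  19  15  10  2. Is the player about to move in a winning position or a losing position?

Winning position

In binary:
  11110  (30)
  10011  (19)
  01111  (15)
  01010  (10)
  00010  (2)
  -----
  01010  (10)
The nim-sum is 10 ≠ 0, so this is an N-position: the player to move can win.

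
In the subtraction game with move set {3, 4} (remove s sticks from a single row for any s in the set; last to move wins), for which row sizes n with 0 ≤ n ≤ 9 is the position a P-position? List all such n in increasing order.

Build the Grundy sequence with g(k) = mex{g(k−s) : s ∈ {3, 4}, s ≤ k}:
g(0) = mex{} = 0
g(1) = mex{} = 0
g(2) = mex{} = 0
g(3) = mex{0} = 1
g(4) = mex{0} = 1
g(5) = mex{0} = 1
g(6) = mex{0,1} = 2
g(7) = mex{1} = 0
g(8) = mex{1} = 0
g(9) = mex{1,2} = 0
The P-positions (g = 0) in 0..9 are 0, 1, 2, 7, 8, 9.

0, 1, 2, 7, 8, 9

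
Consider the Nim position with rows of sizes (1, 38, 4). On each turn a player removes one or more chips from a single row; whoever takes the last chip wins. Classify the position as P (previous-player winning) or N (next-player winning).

N-position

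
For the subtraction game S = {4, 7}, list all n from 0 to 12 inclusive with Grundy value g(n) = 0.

Grundy values for subtraction set {4, 7}:
k:     0  1  2  3  4  5  6  7  8  9 10 11 12
g(k):  0  0  0  0  1  1  1  1  2  2  2  0  0
The P-positions (g = 0) in 0..12 are 0, 1, 2, 3, 11, 12.

0, 1, 2, 3, 11, 12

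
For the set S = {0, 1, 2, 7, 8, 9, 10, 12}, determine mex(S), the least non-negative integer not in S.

The values 0, 1, 2 are all present; 3 is the first non-negative integer missing from the set.

3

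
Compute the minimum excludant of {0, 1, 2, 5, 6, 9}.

3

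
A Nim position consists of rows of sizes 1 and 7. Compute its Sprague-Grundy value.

6

Bitwise XOR of the heap sizes:
  001  (1)
  111  (7)
  ---
  110  (6)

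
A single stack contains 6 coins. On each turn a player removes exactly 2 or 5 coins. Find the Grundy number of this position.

Compute g(0), g(1), … for moves {2, 5}:
g(0) = mex{} = 0
g(1) = mex{} = 0
g(2) = mex{0} = 1
g(3) = mex{0} = 1
g(4) = mex{1} = 0
g(5) = mex{0,1} = 2
g(6) = mex{0} = 1
So g(6) = 1.

1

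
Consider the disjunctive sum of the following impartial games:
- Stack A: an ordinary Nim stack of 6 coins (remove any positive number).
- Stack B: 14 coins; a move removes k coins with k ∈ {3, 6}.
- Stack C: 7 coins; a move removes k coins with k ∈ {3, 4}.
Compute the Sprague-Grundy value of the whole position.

7

Stack A is a plain Nim stack of size 6, so its Grundy value is 6.
Build the Grundy sequence for stack B with g(k) = mex{g(k−s) : s ∈ {3, 6}, s ≤ k}:
k:     0  1  2  3  4  5  6  7  8  9 10 11 12 13 14
g(k):  0  0  0  1  1  1  2  2  2  0  0  0  1  1  1
So g(14) = 1.
Build the Grundy sequence for stack C with g(k) = mex{g(k−s) : s ∈ {3, 4}, s ≤ k}:
k:     0  1  2  3  4  5  6  7
g(k):  0  0  0  1  1  1  2  0
So g(7) = 0.
By the Sprague-Grundy theorem, the Grundy value of a sum of independent games is the XOR of the component values.
Combined value = 6 ⊕ 1 ⊕ 0 = 7.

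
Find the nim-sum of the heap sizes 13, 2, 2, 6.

Compute the nim-sum pairwise:
13 ⊕ 2 = 15
15 ⊕ 2 = 13
13 ⊕ 6 = 11

11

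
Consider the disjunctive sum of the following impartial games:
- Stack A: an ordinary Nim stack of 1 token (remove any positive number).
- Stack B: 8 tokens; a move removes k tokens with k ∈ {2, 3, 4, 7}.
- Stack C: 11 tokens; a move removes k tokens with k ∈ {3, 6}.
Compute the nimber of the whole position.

0

Stack A is a plain Nim stack of size 1, so its Grundy value is 1.
Grundy values for stack B (subtraction set {2, 3, 4, 7}):
k:     0  1  2  3  4  5  6  7  8
g(k):  0  0  1  1  2  2  0  3  1
So g(8) = 1.
Grundy values for stack C (subtraction set {3, 6}):
g(0) = mex{} = 0
g(1) = mex{} = 0
g(2) = mex{} = 0
g(3) = mex{0} = 1
g(4) = mex{0} = 1
g(5) = mex{0} = 1
g(6) = mex{0,1} = 2
g(7) = mex{0,1} = 2
g(8) = mex{0,1} = 2
g(9) = mex{1,2} = 0
g(10) = mex{1,2} = 0
g(11) = mex{1,2} = 0
So g(11) = 0.
By the Sprague-Grundy theorem, the Grundy value of a sum of independent games is the XOR of the component values.
Combined value = 1 ⊕ 1 ⊕ 0 = 0.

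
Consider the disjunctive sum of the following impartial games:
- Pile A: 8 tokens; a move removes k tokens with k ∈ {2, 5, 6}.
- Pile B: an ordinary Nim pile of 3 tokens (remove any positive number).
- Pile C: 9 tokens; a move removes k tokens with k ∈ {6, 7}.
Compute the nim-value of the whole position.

2

Build the Grundy sequence for pile A with g(k) = mex{g(k−s) : s ∈ {2, 5, 6}, s ≤ k}:
g(0) = mex{} = 0
g(1) = mex{} = 0
g(2) = mex{0} = 1
g(3) = mex{0} = 1
g(4) = mex{1} = 0
g(5) = mex{0,1} = 2
g(6) = mex{0} = 1
g(7) = mex{0,1,2} = 3
g(8) = mex{1} = 0
So g(8) = 0.
Pile B is a plain Nim pile of size 3, so its Grundy value is 3.
Build the Grundy sequence for pile C with g(k) = mex{g(k−s) : s ∈ {6, 7}, s ≤ k}:
g(0) = mex{} = 0
g(1) = mex{} = 0
g(2) = mex{} = 0
g(3) = mex{} = 0
g(4) = mex{} = 0
g(5) = mex{} = 0
g(6) = mex{0} = 1
g(7) = mex{0} = 1
g(8) = mex{0} = 1
g(9) = mex{0} = 1
So g(9) = 1.
By the Sprague-Grundy theorem, the Grundy value of a sum of independent games is the XOR of the component values.
Combined value = 0 XOR 3 XOR 1 = 2.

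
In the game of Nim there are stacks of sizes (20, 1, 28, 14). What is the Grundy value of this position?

7

Nim-sum: 20 ⊕ 1 ⊕ 28 ⊕ 14 = 7.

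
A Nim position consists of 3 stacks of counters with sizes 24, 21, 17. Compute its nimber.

28

Nim-sum: 24 ^ 21 ^ 17 = 28.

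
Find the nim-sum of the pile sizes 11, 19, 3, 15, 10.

Nim-sum: 11 ⊕ 19 ⊕ 3 ⊕ 15 ⊕ 10 = 30.

30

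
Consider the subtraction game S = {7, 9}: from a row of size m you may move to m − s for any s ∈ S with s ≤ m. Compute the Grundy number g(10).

1

Build the Grundy sequence with g(k) = mex{g(k−s) : s ∈ {7, 9}, s ≤ k}:
g(0) = mex{} = 0
g(1) = mex{} = 0
g(2) = mex{} = 0
g(3) = mex{} = 0
g(4) = mex{} = 0
g(5) = mex{} = 0
g(6) = mex{} = 0
g(7) = mex{0} = 1
g(8) = mex{0} = 1
g(9) = mex{0} = 1
g(10) = mex{0} = 1
So g(10) = 1.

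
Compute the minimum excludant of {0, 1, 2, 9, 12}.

The values 0, 1, 2 are all present; 3 is the first non-negative integer missing from the set.

3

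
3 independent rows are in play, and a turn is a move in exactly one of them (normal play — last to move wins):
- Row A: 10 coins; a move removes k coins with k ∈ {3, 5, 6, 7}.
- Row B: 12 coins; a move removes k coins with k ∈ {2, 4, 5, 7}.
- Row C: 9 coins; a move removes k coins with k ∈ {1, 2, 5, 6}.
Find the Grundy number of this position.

3

For row A, compute g(0), g(1), … with moves {3, 5, 6, 7}:
g(0) = mex{} = 0
g(1) = mex{} = 0
g(2) = mex{} = 0
g(3) = mex{0} = 1
g(4) = mex{0} = 1
g(5) = mex{0} = 1
g(6) = mex{0,1} = 2
g(7) = mex{0,1} = 2
g(8) = mex{0,1} = 2
g(9) = mex{0,1,2} = 3
g(10) = mex{1,2} = 0
So g(10) = 0.
Build the Grundy sequence for row B with g(k) = mex{g(k−s) : s ∈ {2, 4, 5, 7}, s ≤ k}:
k:     0  1  2  3  4  5  6  7  8  9 10 11 12
g(k):  0  0  1  1  2  2  3  3  4  0  0  1  1
So g(12) = 1.
For row C, compute g(0), g(1), … with moves {1, 2, 5, 6}:
g(0) = mex{} = 0
g(1) = mex{0} = 1
g(2) = mex{0,1} = 2
g(3) = mex{1,2} = 0
g(4) = mex{0,2} = 1
g(5) = mex{0,1} = 2
g(6) = mex{0,1,2} = 3
g(7) = mex{1,2,3} = 0
g(8) = mex{0,2,3} = 1
g(9) = mex{0,1} = 2
So g(9) = 2.
The value of a disjunctive sum is the nim-sum of the parts.
Combined value = 0 XOR 1 XOR 2 = 3.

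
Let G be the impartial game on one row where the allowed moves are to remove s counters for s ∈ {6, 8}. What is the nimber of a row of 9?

Compute g(0), g(1), … for moves {6, 8}:
k:     0  1  2  3  4  5  6  7  8  9
g(k):  0  0  0  0  0  0  1  1  1  1
So g(9) = 1.

1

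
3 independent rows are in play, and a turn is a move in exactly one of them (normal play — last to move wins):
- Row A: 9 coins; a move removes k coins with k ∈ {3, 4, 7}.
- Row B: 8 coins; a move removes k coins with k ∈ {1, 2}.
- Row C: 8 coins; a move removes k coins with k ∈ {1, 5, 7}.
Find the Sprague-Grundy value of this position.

Grundy values for row A (subtraction set {3, 4, 7}):
g(0) = mex{} = 0
g(1) = mex{} = 0
g(2) = mex{} = 0
g(3) = mex{0} = 1
g(4) = mex{0} = 1
g(5) = mex{0} = 1
g(6) = mex{0,1} = 2
g(7) = mex{0,1} = 2
g(8) = mex{0,1} = 2
g(9) = mex{0,1,2} = 3
So g(9) = 3.
For row B, compute g(0), g(1), … with moves {1, 2}:
g(0) = mex{} = 0
g(1) = mex{0} = 1
g(2) = mex{0,1} = 2
g(3) = mex{1,2} = 0
g(4) = mex{0,2} = 1
g(5) = mex{0,1} = 2
g(6) = mex{1,2} = 0
g(7) = mex{0,2} = 1
g(8) = mex{0,1} = 2
So g(8) = 2.
Build the Grundy sequence for row C with g(k) = mex{g(k−s) : s ∈ {1, 5, 7}, s ≤ k}:
k:     0  1  2  3  4  5  6  7  8
g(k):  0  1  0  1  0  1  0  1  0
So g(8) = 0.
By the Sprague-Grundy theorem, the Grundy value of a sum of independent games is the XOR of the component values.
Combined value = 3 ⊕ 2 ⊕ 0 = 1.

1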